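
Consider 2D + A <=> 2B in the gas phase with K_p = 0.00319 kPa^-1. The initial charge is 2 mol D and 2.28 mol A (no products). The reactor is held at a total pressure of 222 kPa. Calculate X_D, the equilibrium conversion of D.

Let X = conversion of D (basis 2 mol D); extent of reaction ξ = X.
Mole table: n_D = 2 − 2X; n_A = 2.28 − X; n_B = 2X.
Summing: n_T = 4.28 − X.
y_i = n_i/n_T, p_i = y_i·P. K_p = p_B^2 / (p_D^2 p_A).
Substituting and setting equal to 0.00319 kPa^-1 gives a polynomial in X; the root in (0,1) is X = 0.370.

X = 0.370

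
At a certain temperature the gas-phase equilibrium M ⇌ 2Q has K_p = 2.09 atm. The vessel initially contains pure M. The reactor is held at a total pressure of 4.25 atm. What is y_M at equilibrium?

y_M = 0.503

Let X = conversion of M (basis 1 mol M); extent of reaction ξ = X.
At extent ξ: n_M = 1 − X; n_Q = 2X.
Summing: n_T = 1 + X.
With p_i = (n_i/n_T)P, K_p = p_Q^2 / (p_M).
Substituting and setting equal to 2.09 atm gives a polynomial in X; the root in (0,1) is X = 0.331.
Then n_M = 0.669, n_T = 1.33, so y_M = 0.503.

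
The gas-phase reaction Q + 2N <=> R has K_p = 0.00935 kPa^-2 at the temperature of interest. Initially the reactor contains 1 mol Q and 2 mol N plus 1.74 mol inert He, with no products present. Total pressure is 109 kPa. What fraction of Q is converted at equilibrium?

Basis: 1 mol Q initially; let X = conversion of Q. Extent ξ = X.
Mole table: n_Q = 1 − X; n_N = 2 − 2X; n_R = X; n_I = 1.74 (inert).
Summing: n_T = 4.74 − 2X.
y_i = n_i/n_T, p_i = y_i·P. K_p = p_R / (p_Q p_N^2).
Substituting and setting equal to 0.00935 kPa^-2 gives a polynomial in X; the root in (0,1) is X = 0.739.

X = 0.739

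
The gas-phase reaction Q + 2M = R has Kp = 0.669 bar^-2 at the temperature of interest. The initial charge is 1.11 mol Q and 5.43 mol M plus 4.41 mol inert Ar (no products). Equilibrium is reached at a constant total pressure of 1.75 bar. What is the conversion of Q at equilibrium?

X = 0.305

Take 1.11 mol Q as basis and let X be its fractional conversion, so ξ = 1.11X.
Mole table: n_Q = 1.11 − 1.11X; n_M = 5.43 − 2.22X; n_R = 1.11X; n_I = 4.41 (inert).
n_T = Σnᵢ = 10.9 − 2.22X.
y_i = n_i/n_T, p_i = y_i·P. Kp = p_R / (p_Q p_M^2).
Equating to 0.669 bar^-2 and solving on 0 < X < 1: X = 0.305.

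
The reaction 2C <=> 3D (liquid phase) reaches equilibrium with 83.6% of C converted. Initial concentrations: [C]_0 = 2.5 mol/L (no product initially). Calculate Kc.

Kc = 183 mol/L

Let X = conversion of C.
Concentrations: [C] = 2.5 − 2.5X; [D] = 3.75X.
At X = 0.836: [C] = 0.41, [D] = 3.13.
Kc = [D]^3 / ([C]^2) = 183 mol/L.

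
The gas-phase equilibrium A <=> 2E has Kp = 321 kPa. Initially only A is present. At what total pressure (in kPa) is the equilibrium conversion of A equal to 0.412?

P = 393 kPa

Take 1 mol A as basis and let X be its fractional conversion, so ξ = X.
Mole table: n_A = 1 − X; n_E = 2X.
n_T = Σnᵢ = 1 + X.
Kp = p_E^2 / (p_A) with p_i = (n_i/n_T)·P.
At X = 0.412: the mole-fraction product g(X) = Π y_i^ν_i = 0.8178. Since Kp = g(X)·P^{1}, P = (Kp/g)^(1/1) = (321/0.8178)^(1/1) = 393 kPa.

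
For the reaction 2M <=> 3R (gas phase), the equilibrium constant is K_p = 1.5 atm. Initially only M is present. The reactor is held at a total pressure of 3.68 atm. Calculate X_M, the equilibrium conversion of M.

X = 0.381

Basis: 1 mol M initially; let X = conversion of M. Extent ξ = 0.5X.
Moles: n_M = 1 − X; n_R = 1.5X.
n_T = Σnᵢ = 1 + 0.5X.
y_i = n_i/n_T, p_i = y_i·P. K_p = p_R^3 / (p_M^2).
Substituting and setting equal to 1.5 atm gives a polynomial in X; the root in (0,1) is X = 0.381.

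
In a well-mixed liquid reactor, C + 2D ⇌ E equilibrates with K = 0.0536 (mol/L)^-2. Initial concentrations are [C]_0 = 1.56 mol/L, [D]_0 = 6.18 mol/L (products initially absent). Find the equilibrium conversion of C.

Let X = conversion of C; extent ξ = 1.56·X mol/L.
Concentrations: [C] = 1.56 − 1.56X; [D] = 6.18 − 3.12X; [E] = 1.56X.
K = [E] / ([C] [D]^2).
This equals 0.0536 at X = 0.525 (the root in 0 < X < 1).

X = 0.525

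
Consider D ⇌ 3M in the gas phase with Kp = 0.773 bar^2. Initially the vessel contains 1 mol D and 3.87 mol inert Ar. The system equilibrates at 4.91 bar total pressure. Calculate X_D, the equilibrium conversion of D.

Basis: 1 mol D initially; let X = conversion of D. Extent ξ = X.
Mole table: n_D = 1 − X; n_M = 3X; n_I = 3.87 (inert).
Summing: n_T = 4.87 + 2X.
With p_i = (n_i/n_T)P, Kp = p_M^3 / (p_D).
Setting this equal to 0.773 bar^2 and taking the physical root (0 < X < 1) gives X = 0.292.

X = 0.292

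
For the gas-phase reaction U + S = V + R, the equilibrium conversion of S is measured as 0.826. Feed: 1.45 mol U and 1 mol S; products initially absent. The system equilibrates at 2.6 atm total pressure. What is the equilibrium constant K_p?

K_p = 6.28

Let X = conversion of S (basis 1 mol S); extent of reaction ξ = X.
Moles: n_U = 1.45 − X; n_S = 1 − X; n_V = X; n_R = X.
n_T stays at 2.45 (no change in mole number).
At X = 0.826: n_U = 0.624, n_S = 0.174, n_V = 0.826, n_R = 0.826, n_T = 2.45.
p_i = (n_i/n_T)·P. K_p = p_V p_R / (p_U p_S) = 6.28.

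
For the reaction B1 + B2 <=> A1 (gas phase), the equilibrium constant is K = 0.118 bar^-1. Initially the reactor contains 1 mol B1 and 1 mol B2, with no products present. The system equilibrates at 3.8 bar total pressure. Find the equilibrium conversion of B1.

X = 0.169

Take 1 mol B1 as basis and let X be its fractional conversion, so ξ = X.
Species balance: n_B1 = 1 − X; n_B2 = 1 − X; n_A1 = X.
Summing: n_T = 2 − X.
With p_i = (n_i/n_T)P, K = p_A1 / (p_B1 p_B2).
This yields a degree-2 equation in X; solving on (0,1), X = 0.169.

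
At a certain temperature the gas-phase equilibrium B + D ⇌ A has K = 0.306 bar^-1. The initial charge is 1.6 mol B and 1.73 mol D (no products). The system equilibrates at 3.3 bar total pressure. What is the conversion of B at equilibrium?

X = 0.306

Take 1.6 mol B as basis and let X be its fractional conversion, so ξ = 1.6X.
At extent ξ: n_B = 1.6 − 1.6X; n_D = 1.73 − 1.6X; n_A = 1.6X.
Total moles n_T = 3.33 − 1.6X.
With p_i = (n_i/n_T)P, K = p_A / (p_B p_D).
Equating to 0.306 bar^-1 and solving on 0 < X < 1: X = 0.306.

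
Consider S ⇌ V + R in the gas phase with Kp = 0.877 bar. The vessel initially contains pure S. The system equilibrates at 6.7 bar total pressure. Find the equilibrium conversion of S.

Take 1 mol S as basis and let X be its fractional conversion, so ξ = X.
Species balance: n_S = 1 − X; n_V = X; n_R = X.
Summing: n_T = 1 + X.
y_i = n_i/n_T, p_i = y_i·P. Kp = p_V p_R / (p_S).
This yields a degree-2 equation in X; solving on (0,1), X = 0.340.

X = 0.340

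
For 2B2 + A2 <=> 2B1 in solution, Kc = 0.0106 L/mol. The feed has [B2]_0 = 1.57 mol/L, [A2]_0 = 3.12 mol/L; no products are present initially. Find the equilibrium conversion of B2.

X = 0.151

Let X = conversion of B2; extent ξ = 1.57X/2 mol/L.
Concentrations: [B2] = 1.57 − 1.57X; [A2] = 3.12 − 0.785X; [B1] = 1.57X.
Kc = [B1]^2 / ([B2]^2 [A2]).
This equals 0.0106 at X = 0.151 (the root in 0 < X < 1).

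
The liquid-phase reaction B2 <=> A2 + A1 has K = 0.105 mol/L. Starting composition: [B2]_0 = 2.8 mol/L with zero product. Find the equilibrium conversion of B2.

Let X = conversion of B2; extent ξ = 2.8·X mol/L.
Concentrations: [B2] = 2.8 − 2.8X; [A2] = 2.8X; [A1] = 2.8X.
K = [A2] [A1] / ([B2]).
Solving K = 0.105 for X ∈ (0,1): X = 0.176.

X = 0.176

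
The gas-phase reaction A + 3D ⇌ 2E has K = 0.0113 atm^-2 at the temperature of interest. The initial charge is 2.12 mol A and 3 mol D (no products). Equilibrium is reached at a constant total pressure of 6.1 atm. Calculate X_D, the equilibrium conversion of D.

Let X = conversion of D (basis 3 mol D); extent of reaction ξ = X.
Mole table: n_A = 2.12 − X; n_D = 3 − 3X; n_E = 2X.
n_T = Σnᵢ = 5.12 − 2X.
y_i = n_i/n_T, p_i = y_i·P. K = p_E^2 / (p_A p_D^3).
Setting this equal to 0.0113 atm^-2 and taking the physical root (0 < X < 1) gives X = 0.297.

X = 0.297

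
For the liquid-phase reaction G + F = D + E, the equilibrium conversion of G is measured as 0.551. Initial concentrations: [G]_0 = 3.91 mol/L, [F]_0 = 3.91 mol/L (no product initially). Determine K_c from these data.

K_c = 1.51

Let X = conversion of G.
Concentrations: [G] = 3.91 − 3.91X; [F] = 3.91 − 3.91X; [D] = 3.91X; [E] = 3.91X.
At X = 0.551: [G] = 1.76, [F] = 1.76, [D] = 2.15, [E] = 2.15.
K_c = [D] [E] / ([G] [F]) = 1.51.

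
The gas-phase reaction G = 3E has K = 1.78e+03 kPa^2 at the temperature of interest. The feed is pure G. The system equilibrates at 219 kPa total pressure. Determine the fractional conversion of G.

X = 0.123

Let X = conversion of G (basis 1 mol G); extent of reaction ξ = X.
At extent ξ: n_G = 1 − X; n_E = 3X.
Summing: n_T = 1 + 2X.
y_i = n_i/n_T, p_i = y_i·P. K = p_E^3 / (p_G).
This yields a degree-3 equation in X; solving on (0,1), X = 0.123.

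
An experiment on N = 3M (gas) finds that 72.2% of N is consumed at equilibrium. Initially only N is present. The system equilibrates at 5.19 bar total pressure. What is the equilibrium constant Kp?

Kp = 165 bar^2

Take 1 mol N as basis and let X be its fractional conversion, so ξ = X.
Moles: n_N = 1 − X; n_M = 3X.
Total moles n_T = 1 + 2X.
At X = 0.722: n_N = 0.278, n_M = 2.17, n_T = 2.44.
p_i = (n_i/n_T)·P. Kp = p_M^3 / (p_N) = 165 bar^2.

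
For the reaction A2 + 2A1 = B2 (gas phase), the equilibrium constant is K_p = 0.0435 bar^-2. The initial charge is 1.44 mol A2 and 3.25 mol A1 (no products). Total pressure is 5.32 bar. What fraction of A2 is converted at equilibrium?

X = 0.320

Basis: 1.44 mol A2 initially; let X = conversion of A2. Extent ξ = 1.44X.
At extent ξ: n_A2 = 1.44 − 1.44X; n_A1 = 3.25 − 2.88X; n_B2 = 1.44X.
Total moles n_T = 4.69 − 2.88X.
With p_i = (n_i/n_T)P, K_p = p_B2 / (p_A2 p_A1^2).
Setting this equal to 0.0435 bar^-2 and taking the physical root (0 < X < 1) gives X = 0.320.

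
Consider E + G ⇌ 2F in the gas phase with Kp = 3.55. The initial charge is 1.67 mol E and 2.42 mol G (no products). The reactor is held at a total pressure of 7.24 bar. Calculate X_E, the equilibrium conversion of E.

X = 0.575

Take 1.67 mol E as basis and let X be its fractional conversion, so ξ = 1.67X.
Moles: n_E = 1.67 − 1.67X; n_G = 2.42 − 1.67X; n_F = 3.34X.
Total moles n_T = 4.09 (Δν = 0, constant).
With p_i = (n_i/n_T)P, Kp = p_F^2 / (p_E p_G).
Substituting and setting equal to 3.55 gives a polynomial in X; the root in (0,1) is X = 0.575.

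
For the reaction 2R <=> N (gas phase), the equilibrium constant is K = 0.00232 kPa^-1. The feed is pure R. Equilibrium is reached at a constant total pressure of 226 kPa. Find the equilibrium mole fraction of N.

Let X = conversion of R (basis 1 mol R); extent of reaction ξ = 0.5X.
At extent ξ: n_R = 1 − X; n_N = 0.5X.
Summing: n_T = 1 − 0.5X.
y_i = n_i/n_T, p_i = y_i·P. K = p_N / (p_R^2).
This yields a degree-2 equation in X; solving on (0,1), X = 0.432.
Then n_N = 0.216, n_T = 0.784, so y_N = 0.275.

y_N = 0.275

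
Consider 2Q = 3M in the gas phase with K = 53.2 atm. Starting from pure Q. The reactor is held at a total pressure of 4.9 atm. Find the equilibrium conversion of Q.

Take 1 mol Q as basis and let X be its fractional conversion, so ξ = 0.5X.
Mole table: n_Q = 1 − X; n_M = 1.5X.
Total moles n_T = 1 + 0.5X.
Mole fractions y_i = n_i/n_T; K = p_M^3 / (p_Q^2) with p_i = y_i·P.
Equating to 53.2 atm and solving on 0 < X < 1: X = 0.712.

X = 0.712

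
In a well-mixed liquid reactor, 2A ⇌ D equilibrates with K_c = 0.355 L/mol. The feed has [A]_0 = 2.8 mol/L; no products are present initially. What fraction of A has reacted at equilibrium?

X = 0.499

Let X = conversion of A; extent ξ = 2.8X/2 mol/L.
Concentrations: [A] = 2.8 − 2.8X; [D] = 1.4X.
K_c = [D] / ([A]^2).
Equating to 0.355 L/mol: the physical root is X = 0.499.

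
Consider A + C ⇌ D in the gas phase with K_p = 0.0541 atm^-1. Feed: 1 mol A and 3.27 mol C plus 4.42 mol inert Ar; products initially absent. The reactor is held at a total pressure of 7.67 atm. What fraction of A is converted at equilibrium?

X = 0.132

Take 1 mol A as basis and let X be its fractional conversion, so ξ = X.
Moles: n_A = 1 − X; n_C = 3.27 − X; n_D = X; n_I = 4.42 (inert).
Summing: n_T = 8.69 − X.
Mole fractions y_i = n_i/n_T; K_p = p_D / (p_A p_C) with p_i = y_i·P.
Equating to 0.0541 atm^-1 and solving on 0 < X < 1: X = 0.132.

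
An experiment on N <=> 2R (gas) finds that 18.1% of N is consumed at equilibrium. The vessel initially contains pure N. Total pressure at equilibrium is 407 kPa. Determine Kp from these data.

Kp = 55.1 kPa

Take 1 mol N as basis and let X be its fractional conversion, so ξ = X.
Species balance: n_N = 1 − X; n_R = 2X.
n_T = Σnᵢ = 1 + X.
At X = 0.181: n_N = 0.819, n_R = 0.362, n_T = 1.18.
p_i = (n_i/n_T)·P. Kp = p_R^2 / (p_N) = 55.1 kPa.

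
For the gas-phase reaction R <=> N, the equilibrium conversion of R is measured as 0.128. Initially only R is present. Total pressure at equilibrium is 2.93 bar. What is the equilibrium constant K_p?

K_p = 0.147

Basis: 1 mol R initially; let X = conversion of R. Extent ξ = X.
At extent ξ: n_R = 1 − X; n_N = X.
n_T stays at 1 (no change in mole number).
At X = 0.128: n_R = 0.872, n_N = 0.128, n_T = 1.
p_i = (n_i/n_T)·P. K_p = p_N / (p_R) = 0.147.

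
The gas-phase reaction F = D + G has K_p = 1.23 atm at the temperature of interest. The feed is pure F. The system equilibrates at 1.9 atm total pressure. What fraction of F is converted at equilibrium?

X = 0.627

Take 1 mol F as basis and let X be its fractional conversion, so ξ = X.
At extent ξ: n_F = 1 − X; n_D = X; n_G = X.
Summing: n_T = 1 + X.
y_i = n_i/n_T, p_i = y_i·P. K_p = p_D p_G / (p_F).
Setting this equal to 1.23 atm and taking the physical root (0 < X < 1) gives X = 0.627.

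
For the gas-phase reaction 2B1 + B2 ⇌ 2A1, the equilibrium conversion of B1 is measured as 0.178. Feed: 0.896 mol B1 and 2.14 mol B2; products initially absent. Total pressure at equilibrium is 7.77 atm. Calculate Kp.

Let X = conversion of B1 (basis 0.896 mol B1); extent of reaction ξ = 0.448X.
At extent ξ: n_B1 = 0.896 − 0.896X; n_B2 = 2.14 − 0.448X; n_A1 = 0.896X.
n_T = Σnᵢ = 3.04 − 0.448X.
At X = 0.178: n_B1 = 0.737, n_B2 = 2.06, n_A1 = 0.159, n_T = 2.96.
p_i = (n_i/n_T)·P. Kp = p_A1^2 / (p_B1^2 p_B2) = 0.00866 atm^-1.

Kp = 0.00866 atm^-1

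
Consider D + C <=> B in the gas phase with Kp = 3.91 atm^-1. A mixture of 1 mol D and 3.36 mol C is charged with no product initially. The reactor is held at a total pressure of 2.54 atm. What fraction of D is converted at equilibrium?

X = 0.876

Let X = conversion of D (basis 1 mol D); extent of reaction ξ = X.
Mole table: n_D = 1 − X; n_C = 3.36 − X; n_B = X.
n_T = Σnᵢ = 4.36 − X.
Mole fractions y_i = n_i/n_T; Kp = p_B / (p_D p_C) with p_i = y_i·P.
This yields a degree-2 equation in X; solving on (0,1), X = 0.876.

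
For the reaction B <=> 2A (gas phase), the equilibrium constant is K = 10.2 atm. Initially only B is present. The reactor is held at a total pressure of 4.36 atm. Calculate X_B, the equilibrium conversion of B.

X = 0.607

Take 1 mol B as basis and let X be its fractional conversion, so ξ = X.
Species balance: n_B = 1 − X; n_A = 2X.
n_T = Σnᵢ = 1 + X.
y_i = n_i/n_T, p_i = y_i·P. K = p_A^2 / (p_B).
Substituting and setting equal to 10.2 atm gives a polynomial in X; the root in (0,1) is X = 0.607.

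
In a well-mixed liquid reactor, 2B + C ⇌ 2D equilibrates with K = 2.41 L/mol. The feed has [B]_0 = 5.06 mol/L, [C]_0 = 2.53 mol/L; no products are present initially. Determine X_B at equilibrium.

Let X = conversion of B; extent ξ = 5.06X/2 mol/L.
Concentrations: [B] = 5.06 − 5.06X; [C] = 2.53 − 2.53X; [D] = 5.06X.
K = [D]^2 / ([B]^2 [C]).
Equating to 2.41 L/mol: the physical root is X = 0.607.

X = 0.607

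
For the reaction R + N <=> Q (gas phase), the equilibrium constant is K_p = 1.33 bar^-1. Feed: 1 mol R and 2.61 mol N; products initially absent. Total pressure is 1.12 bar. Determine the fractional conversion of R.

Take 1 mol R as basis and let X be its fractional conversion, so ξ = X.
Moles: n_R = 1 − X; n_N = 2.61 − X; n_Q = X.
Summing: n_T = 3.61 − X.
With p_i = (n_i/n_T)P, K_p = p_Q / (p_R p_N).
This yields a degree-2 equation in X; solving on (0,1), X = 0.503.

X = 0.503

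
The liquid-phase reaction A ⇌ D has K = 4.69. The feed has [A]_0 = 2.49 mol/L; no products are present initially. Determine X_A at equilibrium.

X = 0.824

Let X = conversion of A; extent ξ = 2.49·X mol/L.
Concentrations: [A] = 2.49 − 2.49X; [D] = 2.49X.
K = [D] / ([A]).
Solving K = 4.69 for X ∈ (0,1): X = 0.824.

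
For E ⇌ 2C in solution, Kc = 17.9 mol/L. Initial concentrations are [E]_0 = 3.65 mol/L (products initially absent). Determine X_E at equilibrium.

X = 0.653

Let X = conversion of E; extent ξ = 3.65·X mol/L.
Concentrations: [E] = 3.65 − 3.65X; [C] = 7.3X.
Kc = [C]^2 / ([E]).
This equals 17.9 at X = 0.653 (the root in 0 < X < 1).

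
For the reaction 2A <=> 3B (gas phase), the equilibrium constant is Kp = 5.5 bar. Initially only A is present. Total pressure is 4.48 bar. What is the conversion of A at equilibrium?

Basis: 1 mol A initially; let X = conversion of A. Extent ξ = 0.5X.
Moles: n_A = 1 − X; n_B = 1.5X.
Summing: n_T = 1 + 0.5X.
With p_i = (n_i/n_T)P, Kp = p_B^3 / (p_A^2).
Substituting and setting equal to 5.5 bar gives a polynomial in X; the root in (0,1) is X = 0.490.

X = 0.490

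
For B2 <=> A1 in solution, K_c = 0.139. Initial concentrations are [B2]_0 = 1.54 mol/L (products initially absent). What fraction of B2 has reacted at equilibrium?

Let X = conversion of B2; extent ξ = 1.54·X mol/L.
Concentrations: [B2] = 1.54 − 1.54X; [A1] = 1.54X.
K_c = [A1] / ([B2]).
Solving K_c = 0.139 for X ∈ (0,1): X = 0.122.

X = 0.122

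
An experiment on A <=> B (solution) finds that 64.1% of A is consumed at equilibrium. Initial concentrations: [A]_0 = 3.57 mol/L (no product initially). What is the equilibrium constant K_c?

K_c = 1.79

Let X = conversion of A.
Concentrations: [A] = 3.57 − 3.57X; [B] = 3.57X.
At X = 0.641: [A] = 1.28, [B] = 2.29.
K_c = [B] / ([A]) = 1.79.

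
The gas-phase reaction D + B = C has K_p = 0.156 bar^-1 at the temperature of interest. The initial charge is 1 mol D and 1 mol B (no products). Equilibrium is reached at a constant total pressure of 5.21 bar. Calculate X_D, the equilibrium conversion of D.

Let X = conversion of D (basis 1 mol D); extent of reaction ξ = X.
Moles: n_D = 1 − X; n_B = 1 − X; n_C = X.
Summing: n_T = 2 − X.
With p_i = (n_i/n_T)P, K_p = p_C / (p_D p_B).
Substituting and setting equal to 0.156 bar^-1 gives a polynomial in X; the root in (0,1) is X = 0.257.

X = 0.257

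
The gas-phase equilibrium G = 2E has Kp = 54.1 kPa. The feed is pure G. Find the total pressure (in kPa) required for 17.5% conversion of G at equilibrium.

P = 428 kPa

Let X = conversion of G (basis 1 mol G); extent of reaction ξ = X.
Mole table: n_G = 1 − X; n_E = 2X.
n_T = Σnᵢ = 1 + X.
Kp = p_E^2 / (p_G) with p_i = (n_i/n_T)·P.
At X = 0.175: the mole-fraction product g(X) = Π y_i^ν_i = 0.1264. Since Kp = g(X)·P^{1}, P = (Kp/g)^(1/1) = (54.1/0.1264)^(1/1) = 428 kPa.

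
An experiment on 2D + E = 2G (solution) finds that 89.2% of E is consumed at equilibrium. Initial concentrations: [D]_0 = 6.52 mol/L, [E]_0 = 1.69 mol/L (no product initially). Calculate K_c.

Let X = conversion of E.
Concentrations: [D] = 6.52 − 3.38X; [E] = 1.69 − 1.69X; [G] = 3.38X.
At X = 0.892: [D] = 3.51, [E] = 0.183, [G] = 3.01.
K_c = [G]^2 / ([D]^2 [E]) = 4.05 L/mol.

K_c = 4.05 L/mol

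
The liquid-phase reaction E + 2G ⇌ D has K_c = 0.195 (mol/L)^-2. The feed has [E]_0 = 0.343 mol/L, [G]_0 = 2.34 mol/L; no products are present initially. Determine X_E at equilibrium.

Let X = conversion of E; extent ξ = 0.343·X mol/L.
Concentrations: [E] = 0.343 − 0.343X; [G] = 2.34 − 0.686X; [D] = 0.343X.
K_c = [D] / ([E] [G]^2).
Setting equal to 0.195 and solving for X on (0,1) gives X = 0.446.

X = 0.446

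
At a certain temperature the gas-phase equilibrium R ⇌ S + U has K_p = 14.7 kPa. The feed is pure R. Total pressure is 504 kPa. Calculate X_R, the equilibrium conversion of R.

X = 0.168

Take 1 mol R as basis and let X be its fractional conversion, so ξ = X.
At extent ξ: n_R = 1 − X; n_S = X; n_U = X.
Total moles n_T = 1 + X.
Mole fractions y_i = n_i/n_T; K_p = p_S p_U / (p_R) with p_i = y_i·P.
Setting this equal to 14.7 kPa and taking the physical root (0 < X < 1) gives X = 0.168.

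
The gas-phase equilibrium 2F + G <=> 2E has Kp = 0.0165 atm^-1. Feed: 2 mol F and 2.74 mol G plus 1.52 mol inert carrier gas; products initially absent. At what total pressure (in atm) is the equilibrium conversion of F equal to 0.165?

P = 5.6 atm

Basis: 2 mol F initially; let X = conversion of F. Extent ξ = X.
Mole table: n_F = 2 − 2X; n_G = 2.74 − X; n_E = 2X; n_I = 1.52 (inert).
Summing: n_T = 6.26 − X.
Kp = p_E^2 / (p_F^2 p_G) with p_i = (n_i/n_T)·P.
At X = 0.165: the mole-fraction product g(X) = Π y_i^ν_i = 0.09243. Since Kp = g(X)·P^{-1}, P = (g/Kp)^(1/1) = (0.09243/0.0165)^(1/1) = 5.6 atm.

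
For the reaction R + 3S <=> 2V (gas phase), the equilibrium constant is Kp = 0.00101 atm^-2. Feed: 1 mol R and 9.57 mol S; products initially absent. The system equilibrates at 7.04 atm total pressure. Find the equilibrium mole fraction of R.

y_R = 0.074

Basis: 1 mol R initially; let X = conversion of R. Extent ξ = X.
Moles: n_R = 1 − X; n_S = 9.57 − 3X; n_V = 2X.
Total moles n_T = 10.6 − 2X.
Mole fractions y_i = n_i/n_T; Kp = p_V^2 / (p_R p_S^3) with p_i = y_i·P.
Equating to 0.00101 atm^-2 and solving on 0 < X < 1: X = 0.252.
Then n_R = 0.748, n_T = 10.1, so y_R = 0.074.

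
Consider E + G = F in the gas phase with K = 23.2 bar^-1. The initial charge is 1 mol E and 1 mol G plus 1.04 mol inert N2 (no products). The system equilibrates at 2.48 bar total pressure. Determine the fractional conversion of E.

Let X = conversion of E (basis 1 mol E); extent of reaction ξ = X.
At extent ξ: n_E = 1 − X; n_G = 1 − X; n_F = X; n_I = 1.04 (inert).
Total moles n_T = 3.04 − X.
Mole fractions y_i = n_i/n_T; K = p_F / (p_E p_G) with p_i = y_i·P.
This yields a degree-2 equation in X; solving on (0,1), X = 0.822.

X = 0.822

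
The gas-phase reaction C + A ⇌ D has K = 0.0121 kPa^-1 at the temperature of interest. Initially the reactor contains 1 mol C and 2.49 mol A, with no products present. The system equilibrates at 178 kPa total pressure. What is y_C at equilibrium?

y_C = 0.143

Let X = conversion of C (basis 1 mol C); extent of reaction ξ = X.
Mole table: n_C = 1 − X; n_A = 2.49 − X; n_D = X.
Summing: n_T = 3.49 − X.
Mole fractions y_i = n_i/n_T; K = p_D / (p_C p_A) with p_i = y_i·P.
Equating to 0.0121 kPa^-1 and solving on 0 < X < 1: X = 0.585.
Then n_C = 0.415, n_T = 2.9, so y_C = 0.143.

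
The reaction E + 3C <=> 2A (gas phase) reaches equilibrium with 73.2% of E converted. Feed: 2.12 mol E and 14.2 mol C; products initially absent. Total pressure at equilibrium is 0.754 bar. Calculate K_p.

Let X = conversion of E (basis 2.12 mol E); extent of reaction ξ = 2.12X.
Moles: n_E = 2.12 − 2.12X; n_C = 14.2 − 6.36X; n_A = 4.24X.
n_T = Σnᵢ = 16.3 − 4.24X.
At X = 0.732: n_E = 0.568, n_C = 9.54, n_A = 3.1, n_T = 13.2.
p_i = (n_i/n_T)·P. K_p = p_A^2 / (p_E p_C^3) = 5.99 bar^-2.

K_p = 5.99 bar^-2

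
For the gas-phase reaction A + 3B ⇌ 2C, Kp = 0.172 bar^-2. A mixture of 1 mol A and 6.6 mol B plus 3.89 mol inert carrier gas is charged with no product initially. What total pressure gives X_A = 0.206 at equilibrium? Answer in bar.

P = 0.844 bar

Basis: 1 mol A initially; let X = conversion of A. Extent ξ = X.
At extent ξ: n_A = 1 − X; n_B = 6.6 − 3X; n_C = 2X; n_I = 3.89 (inert).
n_T = Σnᵢ = 11.5 − 2X.
Kp = p_C^2 / (p_A p_B^3) with p_i = (n_i/n_T)·P.
At X = 0.206: the mole-fraction product g(X) = Π y_i^ν_i = 0.1226. Since Kp = g(X)·P^{-2}, P = (g/Kp)^(1/2) = (0.1226/0.172)^(1/2) = 0.844 bar.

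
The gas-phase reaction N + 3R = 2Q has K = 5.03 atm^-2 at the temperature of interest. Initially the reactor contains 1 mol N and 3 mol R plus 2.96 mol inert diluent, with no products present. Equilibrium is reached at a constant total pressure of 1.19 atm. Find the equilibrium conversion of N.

X = 0.402

Take 1 mol N as basis and let X be its fractional conversion, so ξ = X.
Moles: n_N = 1 − X; n_R = 3 − 3X; n_Q = 2X; n_I = 2.96 (inert).
n_T = Σnᵢ = 6.96 − 2X.
y_i = n_i/n_T, p_i = y_i·P. K = p_Q^2 / (p_N p_R^3).
This yields a degree-4 equation in X; solving on (0,1), X = 0.402.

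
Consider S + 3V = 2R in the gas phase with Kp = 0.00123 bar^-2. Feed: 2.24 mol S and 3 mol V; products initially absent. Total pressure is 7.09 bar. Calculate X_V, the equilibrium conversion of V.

Let X = conversion of V (basis 3 mol V); extent of reaction ξ = X.
At extent ξ: n_S = 2.24 − X; n_V = 3 − 3X; n_R = 2X.
n_T = Σnᵢ = 5.24 − 2X.
Mole fractions y_i = n_i/n_T; Kp = p_R^2 / (p_S p_V^3) with p_i = y_i·P.
This yields a degree-4 equation in X; solving on (0,1), X = 0.149.

X = 0.149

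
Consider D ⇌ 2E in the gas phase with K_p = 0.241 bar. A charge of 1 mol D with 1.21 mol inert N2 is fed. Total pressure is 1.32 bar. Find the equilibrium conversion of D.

X = 0.285

Basis: 1 mol D initially; let X = conversion of D. Extent ξ = X.
Moles: n_D = 1 − X; n_E = 2X; n_I = 1.21 (inert).
Total moles n_T = 2.21 + X.
y_i = n_i/n_T, p_i = y_i·P. K_p = p_E^2 / (p_D).
Substituting and setting equal to 0.241 bar gives a polynomial in X; the root in (0,1) is X = 0.285.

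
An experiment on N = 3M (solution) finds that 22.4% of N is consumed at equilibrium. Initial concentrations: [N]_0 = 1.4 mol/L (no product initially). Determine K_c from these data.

Let X = conversion of N.
Concentrations: [N] = 1.4 − 1.4X; [M] = 4.2X.
At X = 0.224: [N] = 1.09, [M] = 0.941.
K_c = [M]^3 / ([N]) = 0.766 (mol/L)^2.

K_c = 0.766 (mol/L)^2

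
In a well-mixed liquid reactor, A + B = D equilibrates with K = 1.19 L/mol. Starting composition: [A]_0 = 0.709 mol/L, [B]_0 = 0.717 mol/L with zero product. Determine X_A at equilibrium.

X = 0.356

Let X = conversion of A; extent ξ = 0.709·X mol/L.
Concentrations: [A] = 0.709 − 0.709X; [B] = 0.717 − 0.709X; [D] = 0.709X.
K = [D] / ([A] [B]).
Equating to 1.19 L/mol: the physical root is X = 0.356.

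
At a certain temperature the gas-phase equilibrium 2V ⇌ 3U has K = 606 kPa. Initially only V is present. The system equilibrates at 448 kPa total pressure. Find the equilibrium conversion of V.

Let X = conversion of V (basis 1 mol V); extent of reaction ξ = 0.5X.
Mole table: n_V = 1 − X; n_U = 1.5X.
Summing: n_T = 1 + 0.5X.
y_i = n_i/n_T, p_i = y_i·P. K = p_U^3 / (p_V^2).
Setting this equal to 606 kPa and taking the physical root (0 < X < 1) gives X = 0.500.

X = 0.500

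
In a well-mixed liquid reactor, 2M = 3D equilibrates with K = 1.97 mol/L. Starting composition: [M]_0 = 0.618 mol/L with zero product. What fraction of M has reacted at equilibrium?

X = 0.564

Let X = conversion of M; extent ξ = 0.618X/2 mol/L.
Concentrations: [M] = 0.618 − 0.618X; [D] = 0.927X.
K = [D]^3 / ([M]^2).
Solving K = 1.97 for X ∈ (0,1): X = 0.564.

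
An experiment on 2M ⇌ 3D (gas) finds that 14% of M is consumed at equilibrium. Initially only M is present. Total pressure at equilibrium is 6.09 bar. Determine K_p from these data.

K_p = 0.0713 bar

Take 1 mol M as basis and let X be its fractional conversion, so ξ = 0.5X.
Moles: n_M = 1 − X; n_D = 1.5X.
Summing: n_T = 1 + 0.5X.
At X = 0.14: n_M = 0.86, n_D = 0.21, n_T = 1.07.
p_i = (n_i/n_T)·P. K_p = p_D^3 / (p_M^2) = 0.0713 bar.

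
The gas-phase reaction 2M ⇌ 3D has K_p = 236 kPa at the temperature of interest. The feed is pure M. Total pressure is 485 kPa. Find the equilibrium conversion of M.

X = 0.397

Take 1 mol M as basis and let X be its fractional conversion, so ξ = 0.5X.
Mole table: n_M = 1 − X; n_D = 1.5X.
Summing: n_T = 1 + 0.5X.
With p_i = (n_i/n_T)P, K_p = p_D^3 / (p_M^2).
Substituting and setting equal to 236 kPa gives a polynomial in X; the root in (0,1) is X = 0.397.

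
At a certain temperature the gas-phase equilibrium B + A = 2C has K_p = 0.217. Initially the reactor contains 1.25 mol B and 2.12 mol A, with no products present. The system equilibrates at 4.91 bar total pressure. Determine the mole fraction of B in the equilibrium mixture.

Take 1.25 mol B as basis and let X be its fractional conversion, so ξ = 1.25X.
Species balance: n_B = 1.25 − 1.25X; n_A = 2.12 − 1.25X; n_C = 2.5X.
n_T stays at 3.37 (no change in mole number).
Mole fractions y_i = n_i/n_T; K_p = p_C^2 / (p_B p_A) with p_i = y_i·P.
Substituting and setting equal to 0.217 gives a polynomial in X; the root in (0,1) is X = 0.244.
Then n_B = 0.945, n_T = 3.37, so y_B = 0.280.

y_B = 0.280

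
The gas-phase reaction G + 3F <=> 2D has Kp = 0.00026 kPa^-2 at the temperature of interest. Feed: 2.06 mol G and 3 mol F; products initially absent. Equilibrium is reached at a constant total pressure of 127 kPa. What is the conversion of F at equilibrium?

X = 0.530

Let X = conversion of F (basis 3 mol F); extent of reaction ξ = X.
Mole table: n_G = 2.06 − X; n_F = 3 − 3X; n_D = 2X.
Summing: n_T = 5.06 − 2X.
Mole fractions y_i = n_i/n_T; Kp = p_D^2 / (p_G p_F^3) with p_i = y_i·P.
This yields a degree-4 equation in X; solving on (0,1), X = 0.530.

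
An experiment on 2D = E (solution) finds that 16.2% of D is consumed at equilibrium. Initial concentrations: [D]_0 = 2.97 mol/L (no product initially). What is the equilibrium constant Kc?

Kc = 0.0388 L/mol

Let X = conversion of D.
Concentrations: [D] = 2.97 − 2.97X; [E] = 1.49X.
At X = 0.162: [D] = 2.49, [E] = 0.241.
Kc = [E] / ([D]^2) = 0.0388 L/mol.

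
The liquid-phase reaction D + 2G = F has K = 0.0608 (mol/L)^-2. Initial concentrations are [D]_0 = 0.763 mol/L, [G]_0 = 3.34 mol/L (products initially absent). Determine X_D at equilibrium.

Let X = conversion of D; extent ξ = 0.763·X mol/L.
Concentrations: [D] = 0.763 − 0.763X; [G] = 3.34 − 1.53X; [F] = 0.763X.
K = [F] / ([D] [G]^2).
Setting equal to 0.0608 and solving for X on (0,1) gives X = 0.329.

X = 0.329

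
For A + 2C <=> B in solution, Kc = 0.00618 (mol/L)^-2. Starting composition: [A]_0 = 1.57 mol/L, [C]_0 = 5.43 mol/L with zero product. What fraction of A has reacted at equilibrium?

Let X = conversion of A; extent ξ = 1.57·X mol/L.
Concentrations: [A] = 1.57 − 1.57X; [C] = 5.43 − 3.14X; [B] = 1.57X.
Kc = [B] / ([A] [C]^2).
Solving Kc = 0.00618 for X ∈ (0,1): X = 0.134.

X = 0.134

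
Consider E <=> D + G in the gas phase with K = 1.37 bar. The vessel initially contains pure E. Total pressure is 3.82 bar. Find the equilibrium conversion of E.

Let X = conversion of E (basis 1 mol E); extent of reaction ξ = X.
Moles: n_E = 1 − X; n_D = X; n_G = X.
Summing: n_T = 1 + X.
y_i = n_i/n_T, p_i = y_i·P. K = p_D p_G / (p_E).
Equating to 1.37 bar and solving on 0 < X < 1: X = 0.514.

X = 0.514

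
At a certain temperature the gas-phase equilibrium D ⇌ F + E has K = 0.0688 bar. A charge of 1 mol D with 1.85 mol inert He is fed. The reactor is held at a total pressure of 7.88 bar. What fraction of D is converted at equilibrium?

X = 0.149

Let X = conversion of D (basis 1 mol D); extent of reaction ξ = X.
At extent ξ: n_D = 1 − X; n_F = X; n_E = X; n_I = 1.85 (inert).
Summing: n_T = 2.85 + X.
y_i = n_i/n_T, p_i = y_i·P. K = p_F p_E / (p_D).
Equating to 0.0688 bar and solving on 0 < X < 1: X = 0.149.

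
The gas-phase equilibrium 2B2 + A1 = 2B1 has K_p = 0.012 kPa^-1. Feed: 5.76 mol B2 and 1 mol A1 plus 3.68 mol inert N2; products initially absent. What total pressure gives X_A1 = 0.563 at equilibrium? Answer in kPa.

P = 111 kPa

Take 1 mol A1 as basis and let X be its fractional conversion, so ξ = X.
Mole table: n_B2 = 5.76 − 2X; n_A1 = 1 − X; n_B1 = 2X; n_I = 3.68 (inert).
n_T = Σnᵢ = 10.4 − X.
K_p = p_B1^2 / (p_B2^2 p_A1) with p_i = (n_i/n_T)·P.
At X = 0.563: the mole-fraction product g(X) = Π y_i^ν_i = 1.334. Since K_p = g(X)·P^{-1}, P = (g/K_p)^(1/1) = (1.334/0.012)^(1/1) = 111 kPa.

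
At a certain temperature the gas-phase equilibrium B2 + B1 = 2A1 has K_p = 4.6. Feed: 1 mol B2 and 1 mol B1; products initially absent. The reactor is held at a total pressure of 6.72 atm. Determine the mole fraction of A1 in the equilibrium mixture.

Take 1 mol B2 as basis and let X be its fractional conversion, so ξ = X.
Mole table: n_B2 = 1 − X; n_B1 = 1 − X; n_A1 = 2X.
Since Δν = 0, n_T = 2 throughout.
With p_i = (n_i/n_T)P, K_p = p_A1^2 / (p_B2 p_B1).
Equating to 4.6 and solving on 0 < X < 1: X = 0.517.
Then n_A1 = 1.03, n_T = 2, so y_A1 = 0.517.

y_A1 = 0.517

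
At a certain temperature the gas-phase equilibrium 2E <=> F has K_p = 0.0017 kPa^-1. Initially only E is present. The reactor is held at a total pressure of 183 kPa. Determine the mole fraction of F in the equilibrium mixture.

y_F = 0.199

Let X = conversion of E (basis 1 mol E); extent of reaction ξ = 0.5X.
Moles: n_E = 1 − X; n_F = 0.5X.
n_T = Σnᵢ = 1 − 0.5X.
y_i = n_i/n_T, p_i = y_i·P. K_p = p_F / (p_E^2).
Setting this equal to 0.0017 kPa^-1 and taking the physical root (0 < X < 1) gives X = 0.333.
Then n_F = 0.166, n_T = 0.834, so y_F = 0.199.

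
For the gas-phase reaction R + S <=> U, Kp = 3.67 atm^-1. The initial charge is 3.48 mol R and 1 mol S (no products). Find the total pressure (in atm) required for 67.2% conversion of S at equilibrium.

Basis: 1 mol S initially; let X = conversion of S. Extent ξ = X.
Mole table: n_R = 3.48 − X; n_S = 1 − X; n_U = X.
n_T = Σnᵢ = 4.48 − X.
Kp = p_U / (p_R p_S) with p_i = (n_i/n_T)·P.
At X = 0.672: the mole-fraction product g(X) = Π y_i^ν_i = 2.778. Since Kp = g(X)·P^{-1}, P = (g/Kp)^(1/1) = (2.778/3.67)^(1/1) = 0.757 atm.

P = 0.757 atm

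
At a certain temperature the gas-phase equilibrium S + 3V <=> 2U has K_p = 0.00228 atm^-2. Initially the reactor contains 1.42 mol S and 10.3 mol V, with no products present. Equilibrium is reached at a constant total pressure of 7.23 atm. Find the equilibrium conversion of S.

X = 0.302

Let X = conversion of S (basis 1.42 mol S); extent of reaction ξ = 1.42X.
Species balance: n_S = 1.42 − 1.42X; n_V = 10.3 − 4.26X; n_U = 2.84X.
n_T = Σnᵢ = 11.7 − 2.84X.
Mole fractions y_i = n_i/n_T; K_p = p_U^2 / (p_S p_V^3) with p_i = y_i·P.
Setting this equal to 0.00228 atm^-2 and taking the physical root (0 < X < 1) gives X = 0.302.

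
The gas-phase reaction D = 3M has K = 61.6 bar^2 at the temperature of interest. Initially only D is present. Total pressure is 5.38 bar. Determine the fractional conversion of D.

X = 0.539

Take 1 mol D as basis and let X be its fractional conversion, so ξ = X.
At extent ξ: n_D = 1 − X; n_M = 3X.
Total moles n_T = 1 + 2X.
y_i = n_i/n_T, p_i = y_i·P. K = p_M^3 / (p_D).
This yields a degree-3 equation in X; solving on (0,1), X = 0.539.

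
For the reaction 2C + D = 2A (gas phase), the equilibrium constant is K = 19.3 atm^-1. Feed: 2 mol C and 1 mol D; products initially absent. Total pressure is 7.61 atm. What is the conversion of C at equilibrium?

Take 2 mol C as basis and let X be its fractional conversion, so ξ = X.
Mole table: n_C = 2 − 2X; n_D = 1 − X; n_A = 2X.
n_T = Σnᵢ = 3 − X.
Mole fractions y_i = n_i/n_T; K = p_A^2 / (p_C^2 p_D) with p_i = y_i·P.
Setting this equal to 19.3 atm^-1 and taking the physical root (0 < X < 1) gives X = 0.789.

X = 0.789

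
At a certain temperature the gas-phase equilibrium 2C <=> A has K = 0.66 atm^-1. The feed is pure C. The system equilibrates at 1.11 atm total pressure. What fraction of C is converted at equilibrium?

X = 0.496

Let X = conversion of C (basis 1 mol C); extent of reaction ξ = 0.5X.
At extent ξ: n_C = 1 − X; n_A = 0.5X.
Total moles n_T = 1 − 0.5X.
With p_i = (n_i/n_T)P, K = p_A / (p_C^2).
Substituting and setting equal to 0.66 atm^-1 gives a polynomial in X; the root in (0,1) is X = 0.496.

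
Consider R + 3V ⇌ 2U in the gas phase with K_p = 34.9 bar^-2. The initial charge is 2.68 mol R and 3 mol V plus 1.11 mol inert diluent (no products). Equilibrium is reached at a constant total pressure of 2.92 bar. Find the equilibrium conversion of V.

Take 3 mol V as basis and let X be its fractional conversion, so ξ = X.
Species balance: n_R = 2.68 − X; n_V = 3 − 3X; n_U = 2X; n_I = 1.11 (inert).
Summing: n_T = 6.79 − 2X.
Mole fractions y_i = n_i/n_T; K_p = p_U^2 / (p_R p_V^3) with p_i = y_i·P.
Substituting and setting equal to 34.9 bar^-2 gives a polynomial in X; the root in (0,1) is X = 0.830.

X = 0.830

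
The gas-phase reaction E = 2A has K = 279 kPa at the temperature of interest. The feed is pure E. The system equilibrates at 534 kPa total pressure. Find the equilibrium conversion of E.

X = 0.340

Basis: 1 mol E initially; let X = conversion of E. Extent ξ = X.
At extent ξ: n_E = 1 − X; n_A = 2X.
n_T = Σnᵢ = 1 + X.
y_i = n_i/n_T, p_i = y_i·P. K = p_A^2 / (p_E).
Setting this equal to 279 kPa and taking the physical root (0 < X < 1) gives X = 0.340.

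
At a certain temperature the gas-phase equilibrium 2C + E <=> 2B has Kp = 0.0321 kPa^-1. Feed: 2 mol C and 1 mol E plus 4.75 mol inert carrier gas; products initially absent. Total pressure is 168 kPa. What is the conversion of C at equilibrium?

X = 0.399

Let X = conversion of C (basis 2 mol C); extent of reaction ξ = X.
At extent ξ: n_C = 2 − 2X; n_E = 1 − X; n_B = 2X; n_I = 4.75 (inert).
n_T = Σnᵢ = 7.75 − X.
Mole fractions y_i = n_i/n_T; Kp = p_B^2 / (p_C^2 p_E) with p_i = y_i·P.
This yields a degree-3 equation in X; solving on (0,1), X = 0.399.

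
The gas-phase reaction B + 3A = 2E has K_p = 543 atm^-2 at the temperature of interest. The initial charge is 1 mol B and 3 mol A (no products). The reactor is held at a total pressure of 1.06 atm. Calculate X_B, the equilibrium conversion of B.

Basis: 1 mol B initially; let X = conversion of B. Extent ξ = X.
At extent ξ: n_B = 1 − X; n_A = 3 − 3X; n_E = 2X.
Summing: n_T = 4 − 2X.
Mole fractions y_i = n_i/n_T; K_p = p_E^2 / (p_B p_A^3) with p_i = y_i·P.
This yields a degree-4 equation in X; solving on (0,1), X = 0.826.

X = 0.826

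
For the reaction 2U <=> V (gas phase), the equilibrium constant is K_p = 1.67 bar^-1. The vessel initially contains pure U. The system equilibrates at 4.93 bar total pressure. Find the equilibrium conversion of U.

Let X = conversion of U (basis 1 mol U); extent of reaction ξ = 0.5X.
Species balance: n_U = 1 − X; n_V = 0.5X.
Total moles n_T = 1 − 0.5X.
Mole fractions y_i = n_i/n_T; K_p = p_V / (p_U^2) with p_i = y_i·P.
This yields a degree-2 equation in X; solving on (0,1), X = 0.828.

X = 0.828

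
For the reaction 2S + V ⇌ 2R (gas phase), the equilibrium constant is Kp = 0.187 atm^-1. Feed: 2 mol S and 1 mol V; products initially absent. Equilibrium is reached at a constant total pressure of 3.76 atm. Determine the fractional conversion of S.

X = 0.299

Let X = conversion of S (basis 2 mol S); extent of reaction ξ = X.
At extent ξ: n_S = 2 − 2X; n_V = 1 − X; n_R = 2X.
Summing: n_T = 3 − X.
y_i = n_i/n_T, p_i = y_i·P. Kp = p_R^2 / (p_S^2 p_V).
Setting this equal to 0.187 atm^-1 and taking the physical root (0 < X < 1) gives X = 0.299.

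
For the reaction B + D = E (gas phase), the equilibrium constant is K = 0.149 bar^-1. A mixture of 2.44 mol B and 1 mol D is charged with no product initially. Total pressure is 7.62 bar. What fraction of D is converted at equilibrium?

X = 0.431

Basis: 1 mol D initially; let X = conversion of D. Extent ξ = X.
Moles: n_B = 2.44 − X; n_D = 1 − X; n_E = X.
n_T = Σnᵢ = 3.44 − X.
y_i = n_i/n_T, p_i = y_i·P. K = p_E / (p_B p_D).
Setting this equal to 0.149 bar^-1 and taking the physical root (0 < X < 1) gives X = 0.431.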